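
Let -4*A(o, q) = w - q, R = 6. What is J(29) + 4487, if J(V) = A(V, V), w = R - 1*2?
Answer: 17973/4 ≈ 4493.3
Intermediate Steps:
w = 4 (w = 6 - 1*2 = 6 - 2 = 4)
A(o, q) = -1 + q/4 (A(o, q) = -(4 - q)/4 = -1 + q/4)
J(V) = -1 + V/4
J(29) + 4487 = (-1 + (¼)*29) + 4487 = (-1 + 29/4) + 4487 = 25/4 + 4487 = 17973/4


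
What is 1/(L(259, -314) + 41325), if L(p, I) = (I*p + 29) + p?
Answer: -1/39713 ≈ -2.5181e-5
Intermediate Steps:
L(p, I) = 29 + p + I*p (L(p, I) = (29 + I*p) + p = 29 + p + I*p)
1/(L(259, -314) + 41325) = 1/((29 + 259 - 314*259) + 41325) = 1/((29 + 259 - 81326) + 41325) = 1/(-81038 + 41325) = 1/(-39713) = -1/39713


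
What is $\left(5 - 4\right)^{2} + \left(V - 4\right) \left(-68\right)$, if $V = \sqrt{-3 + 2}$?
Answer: $273 - 68 i \approx 273.0 - 68.0 i$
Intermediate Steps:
$V = i$ ($V = \sqrt{-1} = i \approx 1.0 i$)
$\left(5 - 4\right)^{2} + \left(V - 4\right) \left(-68\right) = \left(5 - 4\right)^{2} + \left(i - 4\right) \left(-68\right) = 1^{2} + \left(i - 4\right) \left(-68\right) = 1 + \left(-4 + i\right) \left(-68\right) = 1 + \left(272 - 68 i\right) = 273 - 68 i$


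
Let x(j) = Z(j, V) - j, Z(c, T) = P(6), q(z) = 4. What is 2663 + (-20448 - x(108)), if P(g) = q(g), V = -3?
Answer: -17681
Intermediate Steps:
P(g) = 4
Z(c, T) = 4
x(j) = 4 - j
2663 + (-20448 - x(108)) = 2663 + (-20448 - (4 - 1*108)) = 2663 + (-20448 - (4 - 108)) = 2663 + (-20448 - 1*(-104)) = 2663 + (-20448 + 104) = 2663 - 20344 = -17681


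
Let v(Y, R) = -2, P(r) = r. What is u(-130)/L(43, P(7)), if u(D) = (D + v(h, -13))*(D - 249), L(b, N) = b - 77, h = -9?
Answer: -25014/17 ≈ -1471.4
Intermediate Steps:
L(b, N) = -77 + b
u(D) = (-249 + D)*(-2 + D) (u(D) = (D - 2)*(D - 249) = (-2 + D)*(-249 + D) = (-249 + D)*(-2 + D))
u(-130)/L(43, P(7)) = (498 + (-130)² - 251*(-130))/(-77 + 43) = (498 + 16900 + 32630)/(-34) = 50028*(-1/34) = -25014/17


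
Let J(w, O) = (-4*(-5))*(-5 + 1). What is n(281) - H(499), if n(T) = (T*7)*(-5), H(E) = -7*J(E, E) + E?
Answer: -10894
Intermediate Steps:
J(w, O) = -80 (J(w, O) = 20*(-4) = -80)
H(E) = 560 + E (H(E) = -7*(-80) + E = 560 + E)
n(T) = -35*T (n(T) = (7*T)*(-5) = -35*T)
n(281) - H(499) = -35*281 - (560 + 499) = -9835 - 1*1059 = -9835 - 1059 = -10894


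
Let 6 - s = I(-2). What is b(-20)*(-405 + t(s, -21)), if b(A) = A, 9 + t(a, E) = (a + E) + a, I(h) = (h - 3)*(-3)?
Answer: 9060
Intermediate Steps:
I(h) = 9 - 3*h (I(h) = (-3 + h)*(-3) = 9 - 3*h)
s = -9 (s = 6 - (9 - 3*(-2)) = 6 - (9 + 6) = 6 - 1*15 = 6 - 15 = -9)
t(a, E) = -9 + E + 2*a (t(a, E) = -9 + ((a + E) + a) = -9 + ((E + a) + a) = -9 + (E + 2*a) = -9 + E + 2*a)
b(-20)*(-405 + t(s, -21)) = -20*(-405 + (-9 - 21 + 2*(-9))) = -20*(-405 + (-9 - 21 - 18)) = -20*(-405 - 48) = -20*(-453) = 9060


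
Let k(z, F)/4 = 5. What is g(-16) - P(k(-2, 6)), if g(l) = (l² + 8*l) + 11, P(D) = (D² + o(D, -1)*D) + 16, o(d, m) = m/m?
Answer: -297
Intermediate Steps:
o(d, m) = 1
k(z, F) = 20 (k(z, F) = 4*5 = 20)
P(D) = 16 + D + D² (P(D) = (D² + 1*D) + 16 = (D² + D) + 16 = (D + D²) + 16 = 16 + D + D²)
g(l) = 11 + l² + 8*l
g(-16) - P(k(-2, 6)) = (11 + (-16)² + 8*(-16)) - (16 + 20 + 20²) = (11 + 256 - 128) - (16 + 20 + 400) = 139 - 1*436 = 139 - 436 = -297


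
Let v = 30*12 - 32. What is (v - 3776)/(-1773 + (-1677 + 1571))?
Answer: 3448/1879 ≈ 1.8350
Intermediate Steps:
v = 328 (v = 360 - 32 = 328)
(v - 3776)/(-1773 + (-1677 + 1571)) = (328 - 3776)/(-1773 + (-1677 + 1571)) = -3448/(-1773 - 106) = -3448/(-1879) = -3448*(-1/1879) = 3448/1879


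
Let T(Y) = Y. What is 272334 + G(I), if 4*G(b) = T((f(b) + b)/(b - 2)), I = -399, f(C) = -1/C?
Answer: 43573207466/159999 ≈ 2.7233e+5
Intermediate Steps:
G(b) = (b - 1/b)/(4*(-2 + b)) (G(b) = ((-1/b + b)/(b - 2))/4 = ((b - 1/b)/(-2 + b))/4 = (b - 1/b)/(4*(-2 + b)))
272334 + G(I) = 272334 + (¼)*(-1 + (-399)²)/(-399*(-2 - 399)) = 272334 + (¼)*(-1/399)*(-1 + 159201)/(-401) = 272334 + (¼)*(-1/399)*(-1/401)*159200 = 272334 + 39800/159999 = 43573207466/159999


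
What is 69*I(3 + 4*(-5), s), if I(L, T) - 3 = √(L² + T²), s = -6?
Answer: 207 + 345*√13 ≈ 1450.9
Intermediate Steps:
I(L, T) = 3 + √(L² + T²)
69*I(3 + 4*(-5), s) = 69*(3 + √((3 + 4*(-5))² + (-6)²)) = 69*(3 + √((3 - 20)² + 36)) = 69*(3 + √((-17)² + 36)) = 69*(3 + √(289 + 36)) = 69*(3 + √325) = 69*(3 + 5*√13) = 207 + 345*√13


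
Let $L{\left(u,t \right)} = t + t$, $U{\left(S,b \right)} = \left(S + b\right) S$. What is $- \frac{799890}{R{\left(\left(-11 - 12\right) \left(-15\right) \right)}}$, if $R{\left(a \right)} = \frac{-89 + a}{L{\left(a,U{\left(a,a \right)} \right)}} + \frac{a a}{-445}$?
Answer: $\frac{8473414745250}{2833384429} \approx 2990.6$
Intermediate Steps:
$U{\left(S,b \right)} = S \left(S + b\right)$
$L{\left(u,t \right)} = 2 t$
$R{\left(a \right)} = - \frac{a^{2}}{445} + \frac{-89 + a}{4 a^{2}}$ ($R{\left(a \right)} = \frac{-89 + a}{2 a \left(a + a\right)} + \frac{a a}{-445} = \frac{-89 + a}{2 a 2 a} + a^{2} \left(- \frac{1}{445}\right) = \frac{-89 + a}{2 \cdot 2 a^{2}} - \frac{a^{2}}{445} = \frac{-89 + a}{4 a^{2}} - \frac{a^{2}}{445} = - \frac{a^{2}}{445} + \frac{-89 + a}{4 a^{2}}$)
$- \frac{799890}{R{\left(\left(-11 - 12\right) \left(-15\right) \right)}} = - \frac{799890}{\frac{1}{1780} \frac{1}{225 \left(-11 - 12\right)^{2}} \left(-39605 - 4 \left(\left(-11 - 12\right) \left(-15\right)\right)^{4} + 445 \left(-11 - 12\right) \left(-15\right)\right)} = - \frac{799890}{\frac{1}{1780} \cdot \frac{1}{119025} \left(-39605 - 4 \left(\left(-23\right) \left(-15\right)\right)^{4} + 445 \left(\left(-23\right) \left(-15\right)\right)\right)} = - \frac{799890}{\frac{1}{1780} \cdot \frac{1}{119025} \left(-39605 - 4 \cdot 345^{4} + 445 \cdot 345\right)} = - \frac{799890}{\frac{1}{1780} \cdot \frac{1}{119025} \left(-39605 - 56667802500 + 153525\right)} = - \frac{799890}{\frac{1}{1780} \cdot \frac{1}{119025} \left(-56667688580\right)} = - \frac{799890}{- \frac{2833384429}{10593225}} = \left(-799890\right) \left(- \frac{10593225}{2833384429}\right) = \frac{8473414745250}{2833384429}$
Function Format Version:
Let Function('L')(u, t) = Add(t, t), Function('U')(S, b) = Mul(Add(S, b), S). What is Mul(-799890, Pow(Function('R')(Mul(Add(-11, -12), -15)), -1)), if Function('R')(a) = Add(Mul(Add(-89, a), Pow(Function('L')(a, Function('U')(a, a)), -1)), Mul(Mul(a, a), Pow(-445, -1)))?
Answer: Rational(8473414745250, 2833384429) ≈ 2990.6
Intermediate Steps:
Function('U')(S, b) = Mul(S, Add(S, b))
Function('L')(u, t) = Mul(2, t)
Function('R')(a) = Add(Mul(Rational(-1, 445), Pow(a, 2)), Mul(Rational(1, 4), Pow(a, -2), Add(-89, a))) (Function('R')(a) = Add(Mul(Add(-89, a), Pow(Mul(2, Mul(a, Add(a, a))), -1)), Mul(Mul(a, a), Pow(-445, -1))) = Add(Mul(Add(-89, a), Pow(Mul(2, Mul(a, Mul(2, a))), -1)), Mul(Pow(a, 2), Rational(-1, 445))) = Add(Mul(Add(-89, a), Pow(Mul(2, Mul(2, Pow(a, 2))), -1)), Mul(Rational(-1, 445), Pow(a, 2))) = Add(Mul(Add(-89, a), Pow(Mul(4, Pow(a, 2)), -1)), Mul(Rational(-1, 445), Pow(a, 2))) = Add(Mul(Add(-89, a), Mul(Rational(1, 4), Pow(a, -2))), Mul(Rational(-1, 445), Pow(a, 2))) = Add(Mul(Rational(1, 4), Pow(a, -2), Add(-89, a)), Mul(Rational(-1, 445), Pow(a, 2))) = Add(Mul(Rational(-1, 445), Pow(a, 2)), Mul(Rational(1, 4), Pow(a, -2), Add(-89, a))))
Mul(-799890, Pow(Function('R')(Mul(Add(-11, -12), -15)), -1)) = Mul(-799890, Pow(Mul(Rational(1, 1780), Pow(Mul(Add(-11, -12), -15), -2), Add(-39605, Mul(-4, Pow(Mul(Add(-11, -12), -15), 4)), Mul(445, Mul(Add(-11, -12), -15)))), -1)) = Mul(-799890, Pow(Mul(Rational(1, 1780), Pow(Mul(-23, -15), -2), Add(-39605, Mul(-4, Pow(Mul(-23, -15), 4)), Mul(445, Mul(-23, -15)))), -1)) = Mul(-799890, Pow(Mul(Rational(1, 1780), Pow(345, -2), Add(-39605, Mul(-4, Pow(345, 4)), Mul(445, 345))), -1)) = Mul(-799890, Pow(Mul(Rational(1, 1780), Rational(1, 119025), Add(-39605, Mul(-4, 14166950625), 153525)), -1)) = Mul(-799890, Pow(Mul(Rational(1, 1780), Rational(1, 119025), Add(-39605, -56667802500, 153525)), -1)) = Mul(-799890, Pow(Mul(Rational(1, 1780), Rational(1, 119025), -56667688580), -1)) = Mul(-799890, Pow(Rational(-2833384429, 10593225), -1)) = Mul(-799890, Rational(-10593225, 2833384429)) = Rational(8473414745250, 2833384429)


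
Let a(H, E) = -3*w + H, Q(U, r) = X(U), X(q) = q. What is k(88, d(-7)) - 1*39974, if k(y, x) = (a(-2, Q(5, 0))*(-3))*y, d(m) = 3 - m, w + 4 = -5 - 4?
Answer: -49742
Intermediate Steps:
w = -13 (w = -4 + (-5 - 4) = -4 - 9 = -13)
Q(U, r) = U
a(H, E) = 39 + H (a(H, E) = -3*(-13) + H = 39 + H)
k(y, x) = -111*y (k(y, x) = ((39 - 2)*(-3))*y = (37*(-3))*y = -111*y)
k(88, d(-7)) - 1*39974 = -111*88 - 1*39974 = -9768 - 39974 = -49742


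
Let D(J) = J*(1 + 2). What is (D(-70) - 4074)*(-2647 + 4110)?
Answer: -6267492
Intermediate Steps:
D(J) = 3*J (D(J) = J*3 = 3*J)
(D(-70) - 4074)*(-2647 + 4110) = (3*(-70) - 4074)*(-2647 + 4110) = (-210 - 4074)*1463 = -4284*1463 = -6267492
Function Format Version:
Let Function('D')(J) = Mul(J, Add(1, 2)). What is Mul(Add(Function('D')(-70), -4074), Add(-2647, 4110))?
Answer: -6267492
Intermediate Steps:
Function('D')(J) = Mul(3, J) (Function('D')(J) = Mul(J, 3) = Mul(3, J))
Mul(Add(Function('D')(-70), -4074), Add(-2647, 4110)) = Mul(Add(Mul(3, -70), -4074), Add(-2647, 4110)) = Mul(Add(-210, -4074), 1463) = Mul(-4284, 1463) = -6267492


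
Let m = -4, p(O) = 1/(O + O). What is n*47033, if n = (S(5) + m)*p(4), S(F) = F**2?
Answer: 987693/8 ≈ 1.2346e+5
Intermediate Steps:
p(O) = 1/(2*O)
n = 21/8 (n = (5**2 - 4)*((1/2)/4) = (25 - 4)*((1/2)*(1/4)) = 21*(1/8) = 21/8 ≈ 2.6250)
n*47033 = (21/8)*47033 = 987693/8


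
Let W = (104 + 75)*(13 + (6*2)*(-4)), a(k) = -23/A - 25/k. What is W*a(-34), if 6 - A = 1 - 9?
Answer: 96660/17 ≈ 5685.9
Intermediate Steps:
A = 14 (A = 6 - (1 - 9) = 6 - 1*(-8) = 6 + 8 = 14)
a(k) = -23/14 - 25/k
W = -6265 (W = 179*(13 + 12*(-4)) = 179*(13 - 48) = 179*(-35) = -6265)
W*a(-34) = -6265*(-23/14 - 25/(-34)) = -6265*(-23/14 - 25*(-1/34)) = -6265*(-23/14 + 25/34) = -6265*(-108/119) = 96660/17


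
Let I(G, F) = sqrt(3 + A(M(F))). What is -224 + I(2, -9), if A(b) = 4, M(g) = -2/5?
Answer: -224 + sqrt(7) ≈ -221.35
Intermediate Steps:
M(g) = -2/5 (M(g) = -2*1/5 = -2/5)
I(G, F) = sqrt(7) (I(G, F) = sqrt(3 + 4) = sqrt(7))
-224 + I(2, -9) = -224 + sqrt(7)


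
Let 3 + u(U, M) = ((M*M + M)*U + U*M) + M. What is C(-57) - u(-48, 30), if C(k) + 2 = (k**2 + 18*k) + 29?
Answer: 48303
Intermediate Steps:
u(U, M) = -3 + M + M*U + U*(M + M**2) (u(U, M) = -3 + (((M*M + M)*U + U*M) + M) = -3 + (((M**2 + M)*U + M*U) + M) = -3 + (((M + M**2)*U + M*U) + M) = -3 + ((U*(M + M**2) + M*U) + M) = -3 + ((M*U + U*(M + M**2)) + M) = -3 + (M + M*U + U*(M + M**2)) = -3 + M + M*U + U*(M + M**2))
C(k) = 27 + k**2 + 18*k (C(k) = -2 + ((k**2 + 18*k) + 29) = -2 + (29 + k**2 + 18*k) = 27 + k**2 + 18*k)
C(-57) - u(-48, 30) = (27 + (-57)**2 + 18*(-57)) - (-3 + 30 - 48*30**2 + 2*30*(-48)) = (27 + 3249 - 1026) - (-3 + 30 - 48*900 - 2880) = 2250 - (-3 + 30 - 43200 - 2880) = 2250 - 1*(-46053) = 2250 + 46053 = 48303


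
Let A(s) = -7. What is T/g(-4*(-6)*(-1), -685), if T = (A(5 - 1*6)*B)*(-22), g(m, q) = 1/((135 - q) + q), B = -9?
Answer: -187110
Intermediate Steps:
g(m, q) = 1/135
T = -1386 (T = -7*(-9)*(-22) = 63*(-22) = -1386)
T/g(-4*(-6)*(-1), -685) = -1386/1/135 = -1386*135 = -187110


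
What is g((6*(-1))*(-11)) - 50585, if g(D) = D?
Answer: -50519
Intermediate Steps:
g((6*(-1))*(-11)) - 50585 = (6*(-1))*(-11) - 50585 = -6*(-11) - 50585 = 66 - 50585 = -50519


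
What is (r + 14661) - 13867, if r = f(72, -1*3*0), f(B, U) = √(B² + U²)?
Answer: 866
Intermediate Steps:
r = 72 (r = √(72² + (-1*3*0)²) = √(5184 + (-3*0)²) = √(5184 + 0²) = √(5184 + 0) = √5184 = 72)
(r + 14661) - 13867 = (72 + 14661) - 13867 = 14733 - 13867 = 866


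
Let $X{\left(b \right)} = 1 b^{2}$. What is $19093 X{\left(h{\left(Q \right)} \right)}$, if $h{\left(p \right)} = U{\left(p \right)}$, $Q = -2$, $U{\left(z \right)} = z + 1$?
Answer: $19093$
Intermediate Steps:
$U{\left(z \right)} = 1 + z$
$h{\left(p \right)} = 1 + p$
$X{\left(b \right)} = b^{2}$
$19093 X{\left(h{\left(Q \right)} \right)} = 19093 \left(1 - 2\right)^{2} = 19093 \left(-1\right)^{2} = 19093 \cdot 1 = 19093$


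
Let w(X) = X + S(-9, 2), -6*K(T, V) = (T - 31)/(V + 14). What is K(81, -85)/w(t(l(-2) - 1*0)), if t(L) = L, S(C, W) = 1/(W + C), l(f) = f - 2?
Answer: -175/6177 ≈ -0.028331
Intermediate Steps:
l(f) = -2 + f
S(C, W) = 1/(C + W)
K(T, V) = -(-31 + T)/(6*(14 + V)) (K(T, V) = -(T - 31)/(6*(V + 14)) = -(-31 + T)/(6*(14 + V)))
w(X) = -1/7 + X (w(X) = X + 1/(-9 + 2) = X + 1/(-7) = X - 1/7 = -1/7 + X)
K(81, -85)/w(t(l(-2) - 1*0)) = ((31 - 1*81)/(6*(14 - 85)))/(-1/7 + ((-2 - 2) - 1*0)) = ((1/6)*(31 - 81)/(-71))/(-1/7 + (-4 + 0)) = ((1/6)*(-1/71)*(-50))/(-1/7 - 4) = 25/(213*(-29/7)) = (25/213)*(-7/29) = -175/6177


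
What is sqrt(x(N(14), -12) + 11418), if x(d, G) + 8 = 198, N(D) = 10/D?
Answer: 2*sqrt(2902) ≈ 107.74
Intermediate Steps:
x(d, G) = 190 (x(d, G) = -8 + 198 = 190)
sqrt(x(N(14), -12) + 11418) = sqrt(190 + 11418) = sqrt(11608) = 2*sqrt(2902)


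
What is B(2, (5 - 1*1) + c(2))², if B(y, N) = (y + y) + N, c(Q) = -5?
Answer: 9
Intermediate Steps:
B(y, N) = N + 2*y (B(y, N) = 2*y + N = N + 2*y)
B(2, (5 - 1*1) + c(2))² = (((5 - 1*1) - 5) + 2*2)² = (((5 - 1) - 5) + 4)² = ((4 - 5) + 4)² = (-1 + 4)² = 3² = 9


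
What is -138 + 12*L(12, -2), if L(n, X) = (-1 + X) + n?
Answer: -30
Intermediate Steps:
L(n, X) = -1 + X + n
-138 + 12*L(12, -2) = -138 + 12*(-1 - 2 + 12) = -138 + 12*9 = -138 + 108 = -30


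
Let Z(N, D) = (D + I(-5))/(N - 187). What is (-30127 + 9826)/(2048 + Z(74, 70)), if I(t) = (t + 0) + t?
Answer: -2294013/231364 ≈ -9.9152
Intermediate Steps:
I(t) = 2*t (I(t) = t + t = 2*t)
Z(N, D) = (-10 + D)/(-187 + N) (Z(N, D) = (D + 2*(-5))/(N - 187) = (D - 10)/(-187 + N) = (-10 + D)/(-187 + N))
(-30127 + 9826)/(2048 + Z(74, 70)) = (-30127 + 9826)/(2048 + (-10 + 70)/(-187 + 74)) = -20301/(2048 + 60/(-113)) = -20301/(2048 - 1/113*60) = -20301/(2048 - 60/113) = -20301/231364/113 = -20301*113/231364 = -2294013/231364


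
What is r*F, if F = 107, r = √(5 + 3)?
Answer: 214*√2 ≈ 302.64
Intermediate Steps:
r = 2*√2 (r = √8 = 2*√2 ≈ 2.8284)
r*F = (2*√2)*107 = 214*√2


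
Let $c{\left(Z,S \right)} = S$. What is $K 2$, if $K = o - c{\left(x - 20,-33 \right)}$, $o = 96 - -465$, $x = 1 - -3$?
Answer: $1188$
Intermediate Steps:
$x = 4$ ($x = 1 + 3 = 4$)
$o = 561$ ($o = 96 + 465 = 561$)
$K = 594$ ($K = 561 - -33 = 561 + 33 = 594$)
$K 2 = 594 \cdot 2 = 1188$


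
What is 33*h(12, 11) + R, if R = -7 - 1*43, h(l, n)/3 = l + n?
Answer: 2227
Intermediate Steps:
h(l, n) = 3*l + 3*n (h(l, n) = 3*(l + n) = 3*l + 3*n)
R = -50 (R = -7 - 43 = -50)
33*h(12, 11) + R = 33*(3*12 + 3*11) - 50 = 33*(36 + 33) - 50 = 33*69 - 50 = 2277 - 50 = 2227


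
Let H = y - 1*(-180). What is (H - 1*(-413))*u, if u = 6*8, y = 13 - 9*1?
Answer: 28656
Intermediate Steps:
y = 4 (y = 13 - 9 = 4)
H = 184 (H = 4 - 1*(-180) = 4 + 180 = 184)
u = 48
(H - 1*(-413))*u = (184 - 1*(-413))*48 = (184 + 413)*48 = 597*48 = 28656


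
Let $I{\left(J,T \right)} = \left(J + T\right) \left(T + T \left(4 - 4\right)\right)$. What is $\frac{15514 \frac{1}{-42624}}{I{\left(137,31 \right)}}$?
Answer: $- \frac{7757}{110992896} \approx -6.9887 \cdot 10^{-5}$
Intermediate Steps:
$I{\left(J,T \right)} = T \left(J + T\right)$ ($I{\left(J,T \right)} = \left(J + T\right) \left(T + T 0\right) = \left(J + T\right) \left(T + 0\right) = \left(J + T\right) T = T \left(J + T\right)$)
$\frac{15514 \frac{1}{-42624}}{I{\left(137,31 \right)}} = \frac{15514 \frac{1}{-42624}}{31 \left(137 + 31\right)} = \frac{15514 \left(- \frac{1}{42624}\right)}{31 \cdot 168} = - \frac{7757}{21312 \cdot 5208} = \left(- \frac{7757}{21312}\right) \frac{1}{5208} = - \frac{7757}{110992896}$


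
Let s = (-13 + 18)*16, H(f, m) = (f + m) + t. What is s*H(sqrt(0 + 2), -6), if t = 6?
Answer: 80*sqrt(2) ≈ 113.14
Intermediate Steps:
H(f, m) = 6 + f + m (H(f, m) = (f + m) + 6 = 6 + f + m)
s = 80 (s = 5*16 = 80)
s*H(sqrt(0 + 2), -6) = 80*(6 + sqrt(0 + 2) - 6) = 80*(6 + sqrt(2) - 6) = 80*sqrt(2)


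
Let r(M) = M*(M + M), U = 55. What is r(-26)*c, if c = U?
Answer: 74360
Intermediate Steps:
c = 55
r(M) = 2*M**2 (r(M) = M*(2*M) = 2*M**2)
r(-26)*c = (2*(-26)**2)*55 = (2*676)*55 = 1352*55 = 74360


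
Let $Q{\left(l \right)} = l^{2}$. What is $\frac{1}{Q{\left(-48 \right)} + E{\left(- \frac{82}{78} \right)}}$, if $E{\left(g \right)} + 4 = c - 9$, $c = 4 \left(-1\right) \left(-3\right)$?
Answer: $\frac{1}{2303} \approx 0.00043422$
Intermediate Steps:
$c = 12$ ($c = \left(-4\right) \left(-3\right) = 12$)
$E{\left(g \right)} = -1$ ($E{\left(g \right)} = -4 + \left(12 - 9\right) = -4 + 3 = -1$)
$\frac{1}{Q{\left(-48 \right)} + E{\left(- \frac{82}{78} \right)}} = \frac{1}{\left(-48\right)^{2} - 1} = \frac{1}{2304 - 1} = \frac{1}{2303}$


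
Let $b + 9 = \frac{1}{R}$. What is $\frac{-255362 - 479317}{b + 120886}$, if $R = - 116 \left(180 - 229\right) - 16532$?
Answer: $- \frac{7969797792}{1311273695} \approx -6.0779$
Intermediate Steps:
$R = -10848$ ($R = \left(-116\right) \left(-49\right) - 16532 = 5684 - 16532 = -10848$)
$b = - \frac{97633}{10848}$ ($b = -9 + \frac{1}{-10848} = -9 - \frac{1}{10848} = - \frac{97633}{10848} \approx -9.0001$)
$\frac{-255362 - 479317}{b + 120886} = \frac{-255362 - 479317}{- \frac{97633}{10848} + 120886} = - \frac{734679}{\frac{1311273695}{10848}} = \left(-734679\right) \frac{10848}{1311273695} = - \frac{7969797792}{1311273695}$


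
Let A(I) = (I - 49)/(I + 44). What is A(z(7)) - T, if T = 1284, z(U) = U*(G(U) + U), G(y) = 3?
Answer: -48785/38 ≈ -1283.8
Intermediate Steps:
z(U) = U*(3 + U)
A(I) = (-49 + I)/(44 + I)
A(z(7)) - T = (-49 + 7*(3 + 7))/(44 + 7*(3 + 7)) - 1*1284 = (-49 + 7*10)/(44 + 7*10) - 1284 = (-49 + 70)/(44 + 70) - 1284 = 21/114 - 1284 = (1/114)*21 - 1284 = 7/38 - 1284 = -48785/38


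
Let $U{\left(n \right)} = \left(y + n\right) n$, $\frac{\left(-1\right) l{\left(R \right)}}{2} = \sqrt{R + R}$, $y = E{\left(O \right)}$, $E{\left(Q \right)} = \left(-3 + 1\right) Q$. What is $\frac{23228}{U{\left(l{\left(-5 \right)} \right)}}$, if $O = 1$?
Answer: $- \frac{5807 \sqrt{10}}{- 10 i + 10 \sqrt{10}} \approx -527.91 - 166.94 i$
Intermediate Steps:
$E{\left(Q \right)} = - 2 Q$
$y = -2$ ($y = \left(-2\right) 1 = -2$)
$l{\left(R \right)} = - 2 \sqrt{2} \sqrt{R}$ ($l{\left(R \right)} = - 2 \sqrt{R + R} = - 2 \sqrt{2 R} = - 2 \sqrt{2} \sqrt{R}$)
$U{\left(n \right)} = n \left(-2 + n\right)$ ($U{\left(n \right)} = \left(-2 + n\right) n = n \left(-2 + n\right)$)
$\frac{23228}{U{\left(l{\left(-5 \right)} \right)}} = \frac{23228}{- 2 \sqrt{2} \sqrt{-5} \left(-2 - 2 \sqrt{2} \sqrt{-5}\right)} = \frac{23228}{- 2 \sqrt{2} i \sqrt{5} \left(-2 - 2 \sqrt{2} i \sqrt{5}\right)} = \frac{23228}{- 2 i \sqrt{10} \left(-2 - 2 i \sqrt{10}\right)} = \frac{23228}{\left(-2\right) i \sqrt{10} \left(-2 - 2 i \sqrt{10}\right)} = 23228 \frac{i \sqrt{10}}{20 \left(-2 - 2 i \sqrt{10}\right)} = \frac{5807 i \sqrt{10}}{5 \left(-2 - 2 i \sqrt{10}\right)}$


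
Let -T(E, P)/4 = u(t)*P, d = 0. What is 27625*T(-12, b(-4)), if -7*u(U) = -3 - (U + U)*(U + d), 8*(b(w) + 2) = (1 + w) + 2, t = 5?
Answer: 24890125/14 ≈ 1.7779e+6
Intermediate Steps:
b(w) = -13/8 + w/8 (b(w) = -2 + ((1 + w) + 2)/8 = -2 + (3 + w)/8 = -2 + (3/8 + w/8) = -13/8 + w/8)
u(U) = 3/7 + 2*U²/7 (u(U) = -(-3 - (U + U)*(U + 0))/7 = -(-3 - 2*U*U)/7 = -(-3 - 2*U²)/7 = 3/7 + 2*U²/7)
T(E, P) = -212*P/7 (T(E, P) = -4*(3/7 + (2/7)*5²)*P = -4*(3/7 + (2/7)*25)*P = -4*(3/7 + 50/7)*P = -212*P/7)
27625*T(-12, b(-4)) = 27625*(-212*(-13/8 + (⅛)*(-4))/7) = 27625*(-212*(-13/8 - ½)/7) = 27625*(-212/7*(-17/8)) = 27625*(901/14) = 24890125/14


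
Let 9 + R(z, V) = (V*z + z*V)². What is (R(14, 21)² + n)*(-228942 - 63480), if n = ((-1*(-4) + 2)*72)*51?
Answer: -34953994783616454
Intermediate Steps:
R(z, V) = -9 + 4*V²*z² (R(z, V) = -9 + (V*z + z*V)² = -9 + (V*z + V*z)² = -9 + (2*V*z)² = -9 + 4*V²*z²)
n = 22032 (n = ((4 + 2)*72)*51 = (6*72)*51 = 432*51 = 22032)
(R(14, 21)² + n)*(-228942 - 63480) = ((-9 + 4*21²*14²)² + 22032)*(-228942 - 63480) = ((-9 + 4*441*196)² + 22032)*(-292422) = ((-9 + 345744)² + 22032)*(-292422) = (345735² + 22032)*(-292422) = (119532690225 + 22032)*(-292422) = 119532712257*(-292422) = -34953994783616454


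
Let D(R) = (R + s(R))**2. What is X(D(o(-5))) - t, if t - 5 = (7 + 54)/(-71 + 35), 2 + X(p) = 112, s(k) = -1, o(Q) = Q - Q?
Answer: 3841/36 ≈ 106.69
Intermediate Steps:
o(Q) = 0
D(R) = (-1 + R)**2 (D(R) = (R - 1)**2 = (-1 + R)**2)
X(p) = 110 (X(p) = -2 + 112 = 110)
t = 119/36 (t = 5 + (7 + 54)/(-71 + 35) = 5 + 61/(-36) = 5 - 1/36*61 = 5 - 61/36 = 119/36 ≈ 3.3056)
X(D(o(-5))) - t = 110 - 1*119/36 = 110 - 119/36 = 3841/36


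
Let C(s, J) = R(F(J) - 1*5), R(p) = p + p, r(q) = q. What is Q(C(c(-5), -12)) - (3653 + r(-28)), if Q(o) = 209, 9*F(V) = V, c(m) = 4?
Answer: -3416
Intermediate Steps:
F(V) = V/9
R(p) = 2*p
C(s, J) = -10 + 2*J/9 (C(s, J) = 2*(J/9 - 1*5) = 2*(J/9 - 5) = 2*(-5 + J/9) = -10 + 2*J/9)
Q(C(c(-5), -12)) - (3653 + r(-28)) = 209 - (3653 - 28) = 209 - 1*3625 = 209 - 3625 = -3416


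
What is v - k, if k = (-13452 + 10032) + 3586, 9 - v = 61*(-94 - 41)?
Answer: 8078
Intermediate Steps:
v = 8244 (v = 9 - 61*(-94 - 41) = 9 - 61*(-135) = 9 - 1*(-8235) = 9 + 8235 = 8244)
k = 166 (k = -3420 + 3586 = 166)
v - k = 8244 - 1*166 = 8244 - 166 = 8078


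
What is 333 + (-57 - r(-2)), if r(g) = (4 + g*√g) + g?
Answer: 274 + 2*I*√2 ≈ 274.0 + 2.8284*I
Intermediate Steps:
r(g) = 4 + g + g^(3/2) (r(g) = (4 + g^(3/2)) + g = 4 + g + g^(3/2))
333 + (-57 - r(-2)) = 333 + (-57 - (4 - 2 + (-2)^(3/2))) = 333 + (-57 - (4 - 2 - 2*I*√2)) = 333 + (-57 - (2 - 2*I*√2)) = 333 + (-57 + (-2 + 2*I*√2)) = 333 + (-59 + 2*I*√2) = 274 + 2*I*√2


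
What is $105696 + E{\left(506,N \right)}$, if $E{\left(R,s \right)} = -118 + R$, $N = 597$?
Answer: $106084$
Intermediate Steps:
$105696 + E{\left(506,N \right)} = 105696 + \left(-118 + 506\right) = 105696 + 388 = 106084$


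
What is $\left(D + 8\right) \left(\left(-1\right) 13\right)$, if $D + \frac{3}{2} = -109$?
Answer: $\frac{2665}{2} \approx 1332.5$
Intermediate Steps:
$D = - \frac{221}{2}$ ($D = - \frac{3}{2} - 109 = - \frac{221}{2} \approx -110.5$)
$\left(D + 8\right) \left(\left(-1\right) 13\right) = \left(- \frac{221}{2} + 8\right) \left(\left(-1\right) 13\right) = \left(- \frac{205}{2}\right) \left(-13\right) = \frac{2665}{2}$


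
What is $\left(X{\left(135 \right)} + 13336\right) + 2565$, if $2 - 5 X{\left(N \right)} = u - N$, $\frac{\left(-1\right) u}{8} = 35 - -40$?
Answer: $\frac{80242}{5} \approx 16048.0$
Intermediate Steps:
$u = -600$ ($u = - 8 \left(35 - -40\right) = - 8 \left(35 + 40\right) = \left(-8\right) 75 = -600$)
$X{\left(N \right)} = \frac{602}{5} + \frac{N}{5}$ ($X{\left(N \right)} = \frac{2}{5} - \frac{-600 - N}{5} = \frac{2}{5} + \left(120 + \frac{N}{5}\right) = \frac{602}{5} + \frac{N}{5}$)
$\left(X{\left(135 \right)} + 13336\right) + 2565 = \left(\left(\frac{602}{5} + \frac{1}{5} \cdot 135\right) + 13336\right) + 2565 = \left(\left(\frac{602}{5} + 27\right) + 13336\right) + 2565 = \left(\frac{737}{5} + 13336\right) + 2565 = \frac{67417}{5} + 2565 = \frac{80242}{5}$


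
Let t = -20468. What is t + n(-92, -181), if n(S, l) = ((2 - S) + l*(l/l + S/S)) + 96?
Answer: -20640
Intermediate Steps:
n(S, l) = 98 - S + 2*l (n(S, l) = ((2 - S) + l*(1 + 1)) + 96 = ((2 - S) + l*2) + 96 = ((2 - S) + 2*l) + 96 = (2 - S + 2*l) + 96 = 98 - S + 2*l)
t + n(-92, -181) = -20468 + (98 - 1*(-92) + 2*(-181)) = -20468 + (98 + 92 - 362) = -20468 - 172 = -20640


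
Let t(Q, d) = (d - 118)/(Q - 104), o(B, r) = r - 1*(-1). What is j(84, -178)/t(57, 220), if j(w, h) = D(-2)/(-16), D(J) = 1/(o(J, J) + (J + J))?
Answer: -47/8160 ≈ -0.0057598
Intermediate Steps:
o(B, r) = 1 + r (o(B, r) = r + 1 = 1 + r)
D(J) = 1/(1 + 3*J) (D(J) = 1/((1 + J) + (J + J)) = 1/((1 + J) + 2*J) = 1/(1 + 3*J))
t(Q, d) = (-118 + d)/(-104 + Q)
j(w, h) = 1/80 (j(w, h) = 1/((1 + 3*(-2))*(-16)) = -1/16/(1 - 6) = -1/16/(-5) = -⅕*(-1/16) = 1/80)
j(84, -178)/t(57, 220) = 1/(80*(((-118 + 220)/(-104 + 57)))) = 1/(80*((102/(-47)))) = 1/(80*((-1/47*102))) = 1/(80*(-102/47)) = (1/80)*(-47/102) = -47/8160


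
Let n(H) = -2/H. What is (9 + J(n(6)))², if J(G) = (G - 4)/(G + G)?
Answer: 961/4 ≈ 240.25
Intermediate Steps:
J(G) = (-4 + G)/(2*G) (J(G) = (-4 + G)/((2*G)) = (-4 + G)*(1/(2*G)) = (-4 + G)/(2*G))
(9 + J(n(6)))² = (9 + (-4 - 2/6)/(2*((-2/6))))² = (9 + (-4 - 2*⅙)/(2*((-2*⅙))))² = (9 + (-4 - ⅓)/(2*(-⅓)))² = (9 + (½)*(-3)*(-13/3))² = (9 + 13/2)² = (31/2)² = 961/4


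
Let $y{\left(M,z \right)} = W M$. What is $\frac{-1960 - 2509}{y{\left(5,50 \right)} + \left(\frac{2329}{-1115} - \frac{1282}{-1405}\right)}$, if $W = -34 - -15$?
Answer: $\frac{1400204735}{30133488} \approx 46.467$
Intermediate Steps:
$W = -19$ ($W = -34 + 15 = -19$)
$y{\left(M,z \right)} = - 19 M$
$\frac{-1960 - 2509}{y{\left(5,50 \right)} + \left(\frac{2329}{-1115} - \frac{1282}{-1405}\right)} = \frac{-1960 - 2509}{\left(-19\right) 5 + \left(\frac{2329}{-1115} - \frac{1282}{-1405}\right)} = - \frac{4469}{-95 + \left(2329 \left(- \frac{1}{1115}\right) - - \frac{1282}{1405}\right)} = - \frac{4469}{-95 + \left(- \frac{2329}{1115} + \frac{1282}{1405}\right)} = - \frac{4469}{-95 - \frac{368563}{313315}} = - \frac{4469}{- \frac{30133488}{313315}} = \left(-4469\right) \left(- \frac{313315}{30133488}\right) = \frac{1400204735}{30133488}$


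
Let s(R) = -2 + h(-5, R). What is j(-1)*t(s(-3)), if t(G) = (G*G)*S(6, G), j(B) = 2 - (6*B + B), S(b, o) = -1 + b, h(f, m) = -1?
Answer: 405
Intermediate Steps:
j(B) = 2 - 7*B
s(R) = -3 (s(R) = -2 - 1 = -3)
t(G) = 5*G**2 (t(G) = (G*G)*(-1 + 6) = G**2*5 = 5*G**2)
j(-1)*t(s(-3)) = (2 - 7*(-1))*(5*(-3)**2) = (2 + 7)*(5*9) = 9*45 = 405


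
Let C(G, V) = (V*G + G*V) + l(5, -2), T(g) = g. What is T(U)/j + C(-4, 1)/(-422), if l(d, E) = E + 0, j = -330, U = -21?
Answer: 2027/23210 ≈ 0.087333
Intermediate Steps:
l(d, E) = E
C(G, V) = -2 + 2*G*V (C(G, V) = (V*G + G*V) - 2 = (G*V + G*V) - 2 = 2*G*V - 2 = -2 + 2*G*V)
T(U)/j + C(-4, 1)/(-422) = -21/(-330) + (-2 + 2*(-4)*1)/(-422) = -21*(-1/330) + (-2 - 8)*(-1/422) = 7/110 - 10*(-1/422) = 7/110 + 5/211 = 2027/23210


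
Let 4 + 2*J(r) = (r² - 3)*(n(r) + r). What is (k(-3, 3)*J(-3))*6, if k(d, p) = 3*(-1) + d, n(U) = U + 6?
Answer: 72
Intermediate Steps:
n(U) = 6 + U
J(r) = -2 + (-3 + r²)*(6 + 2*r)/2 (J(r) = -2 + ((r² - 3)*((6 + r) + r))/2 = -2 + ((-3 + r²)*(6 + 2*r))/2 = -2 + (-3 + r²)*(6 + 2*r)/2)
k(d, p) = -3 + d
(k(-3, 3)*J(-3))*6 = ((-3 - 3)*(-11 + (-3)³ - 3*(-3) + 3*(-3)²))*6 = -6*(-11 - 27 + 9 + 3*9)*6 = -6*(-11 - 27 + 9 + 27)*6 = -6*(-2)*6 = 12*6 = 72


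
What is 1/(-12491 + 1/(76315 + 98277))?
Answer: -174592/2180828671 ≈ -8.0058e-5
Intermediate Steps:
1/(-12491 + 1/(76315 + 98277)) = 1/(-12491 + 1/174592) = 1/(-2180828671/174592) = -174592/2180828671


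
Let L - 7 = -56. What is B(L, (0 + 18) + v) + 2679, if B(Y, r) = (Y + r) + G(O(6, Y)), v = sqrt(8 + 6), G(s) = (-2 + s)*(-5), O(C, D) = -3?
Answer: 2673 + sqrt(14) ≈ 2676.7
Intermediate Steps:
L = -49 (L = 7 - 56 = -49)
G(s) = 10 - 5*s
v = sqrt(14) ≈ 3.7417
B(Y, r) = 25 + Y + r (B(Y, r) = (Y + r) + (10 - 5*(-3)) = (Y + r) + (10 + 15) = (Y + r) + 25 = 25 + Y + r)
B(L, (0 + 18) + v) + 2679 = (25 - 49 + ((0 + 18) + sqrt(14))) + 2679 = (25 - 49 + (18 + sqrt(14))) + 2679 = (-6 + sqrt(14)) + 2679 = 2673 + sqrt(14)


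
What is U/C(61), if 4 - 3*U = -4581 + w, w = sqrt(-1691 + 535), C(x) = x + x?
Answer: 4585/366 - 17*I/183 ≈ 12.527 - 0.092896*I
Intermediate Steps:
C(x) = 2*x
w = 34*I (w = sqrt(-1156) = 34*I ≈ 34.0*I)
U = 4585/3 - 34*I/3 (U = 4/3 - (-4581 + 34*I)/3 = 4/3 + (1527 - 34*I/3) = 4585/3 - 34*I/3 ≈ 1528.3 - 11.333*I)
U/C(61) = (4585/3 - 34*I/3)/((2*61)) = (4585/3 - 34*I/3)/122 = (4585/3 - 34*I/3)*(1/122) = 4585/366 - 17*I/183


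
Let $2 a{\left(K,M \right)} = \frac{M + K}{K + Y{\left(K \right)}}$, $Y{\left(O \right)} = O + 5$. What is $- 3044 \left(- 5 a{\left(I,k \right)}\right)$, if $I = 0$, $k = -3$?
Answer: $-4566$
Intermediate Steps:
$Y{\left(O \right)} = 5 + O$
$a{\left(K,M \right)} = \frac{K + M}{2 \left(5 + 2 K\right)}$ ($a{\left(K,M \right)} = \frac{\left(M + K\right) \frac{1}{K + \left(5 + K\right)}}{2} = \frac{\left(K + M\right) \frac{1}{5 + 2 K}}{2} = \frac{\frac{1}{5 + 2 K} \left(K + M\right)}{2} = \frac{K + M}{2 \left(5 + 2 K\right)}$)
$- 3044 \left(- 5 a{\left(I,k \right)}\right) = - 3044 \left(- 5 \frac{0 - 3}{2 \left(5 + 2 \cdot 0\right)}\right) = - 3044 \left(- 5 \cdot \frac{1}{2} \frac{1}{5 + 0} \left(-3\right)\right) = - 3044 \left(- 5 \cdot \frac{1}{2} \cdot \frac{1}{5} \left(-3\right)\right) = - 3044 \left(\left(-5\right) \left(- \frac{3}{10}\right)\right) = \left(-3044\right) \frac{3}{2} = -4566$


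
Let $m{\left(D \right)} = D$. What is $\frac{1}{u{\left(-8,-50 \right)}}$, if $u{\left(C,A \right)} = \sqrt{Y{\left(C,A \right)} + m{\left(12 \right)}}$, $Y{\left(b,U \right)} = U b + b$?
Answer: $\frac{\sqrt{101}}{202} \approx 0.049752$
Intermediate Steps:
$Y{\left(b,U \right)} = b + U b$
$u{\left(C,A \right)} = \sqrt{12 + C \left(1 + A\right)}$ ($u{\left(C,A \right)} = \sqrt{C \left(1 + A\right) + 12} = \sqrt{12 + C \left(1 + A\right)}$)
$\frac{1}{u{\left(-8,-50 \right)}} = \frac{1}{\sqrt{12 - 8 \left(1 - 50\right)}} = \frac{1}{\sqrt{12 - -392}} = \frac{1}{\sqrt{12 + 392}} = \frac{1}{\sqrt{404}} = \frac{1}{2 \sqrt{101}} = \frac{\sqrt{101}}{202}$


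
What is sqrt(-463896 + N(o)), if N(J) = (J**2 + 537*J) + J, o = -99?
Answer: 3*I*sqrt(56373) ≈ 712.29*I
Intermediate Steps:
N(J) = J**2 + 538*J
sqrt(-463896 + N(o)) = sqrt(-463896 - 99*(538 - 99)) = sqrt(-463896 - 99*439) = sqrt(-463896 - 43461) = sqrt(-507357) = 3*I*sqrt(56373)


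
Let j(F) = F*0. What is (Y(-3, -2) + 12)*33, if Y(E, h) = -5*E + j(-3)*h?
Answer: 891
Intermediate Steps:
j(F) = 0
Y(E, h) = -5*E (Y(E, h) = -5*E + 0*h = -5*E + 0 = -5*E)
(Y(-3, -2) + 12)*33 = (-5*(-3) + 12)*33 = (15 + 12)*33 = 27*33 = 891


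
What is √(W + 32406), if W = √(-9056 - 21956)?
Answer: √(32406 + 2*I*√7753) ≈ 180.02 + 0.4891*I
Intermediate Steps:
W = 2*I*√7753 (W = √(-31012) = 2*I*√7753 ≈ 176.1*I)
√(W + 32406) = √(2*I*√7753 + 32406) = √(32406 + 2*I*√7753)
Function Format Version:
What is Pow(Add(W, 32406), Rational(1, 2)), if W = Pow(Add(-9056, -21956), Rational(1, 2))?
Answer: Pow(Add(32406, Mul(2, I, Pow(7753, Rational(1, 2)))), Rational(1, 2)) ≈ Add(180.02, Mul(0.4891, I))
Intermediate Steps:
W = Mul(2, I, Pow(7753, Rational(1, 2))) (W = Pow(-31012, Rational(1, 2)) = Mul(2, I, Pow(7753, Rational(1, 2))) ≈ Mul(176.10, I))
Pow(Add(W, 32406), Rational(1, 2)) = Pow(Add(Mul(2, I, Pow(7753, Rational(1, 2))), 32406), Rational(1, 2)) = Pow(Add(32406, Mul(2, I, Pow(7753, Rational(1, 2)))), Rational(1, 2))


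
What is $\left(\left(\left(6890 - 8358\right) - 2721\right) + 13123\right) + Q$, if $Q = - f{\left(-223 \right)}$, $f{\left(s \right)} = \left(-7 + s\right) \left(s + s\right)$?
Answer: $-93646$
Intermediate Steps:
$f{\left(s \right)} = 2 s \left(-7 + s\right)$ ($f{\left(s \right)} = \left(-7 + s\right) 2 s = 2 s \left(-7 + s\right)$)
$Q = -102580$ ($Q = - 2 \left(-223\right) \left(-7 - 223\right) = - 2 \left(-223\right) \left(-230\right) = \left(-1\right) 102580 = -102580$)
$\left(\left(\left(6890 - 8358\right) - 2721\right) + 13123\right) + Q = \left(\left(\left(6890 - 8358\right) - 2721\right) + 13123\right) - 102580 = \left(\left(-1468 - 2721\right) + 13123\right) - 102580 = \left(-4189 + 13123\right) - 102580 = 8934 - 102580 = -93646$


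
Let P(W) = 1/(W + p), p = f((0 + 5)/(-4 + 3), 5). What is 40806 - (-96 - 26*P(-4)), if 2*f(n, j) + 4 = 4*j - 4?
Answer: 40915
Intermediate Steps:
f(n, j) = -4 + 2*j (f(n, j) = -2 + (4*j - 4)/2 = -2 + (-4 + 4*j)/2 = -2 + (-2 + 2*j) = -4 + 2*j)
p = 6 (p = -4 + 2*5 = -4 + 10 = 6)
P(W) = 1/(6 + W) (P(W) = 1/(W + 6) = 1/(6 + W))
40806 - (-96 - 26*P(-4)) = 40806 - (-96 - 26/(6 - 4)) = 40806 - (-96 - 26/2) = 40806 - (-96 - 26*1/2) = 40806 - (-96 - 13) = 40806 - 1*(-109) = 40806 + 109 = 40915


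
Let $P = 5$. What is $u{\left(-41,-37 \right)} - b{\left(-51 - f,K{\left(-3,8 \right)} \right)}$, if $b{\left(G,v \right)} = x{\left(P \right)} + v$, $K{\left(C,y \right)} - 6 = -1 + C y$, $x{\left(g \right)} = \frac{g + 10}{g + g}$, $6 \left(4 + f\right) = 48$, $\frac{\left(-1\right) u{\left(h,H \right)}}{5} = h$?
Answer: $\frac{445}{2} \approx 222.5$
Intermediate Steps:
$u{\left(h,H \right)} = - 5 h$
$f = 4$ ($f = -4 + \frac{1}{6} \cdot 48 = -4 + 8 = 4$)
$x{\left(g \right)} = \frac{10 + g}{2 g}$
$K{\left(C,y \right)} = 5 + C y$ ($K{\left(C,y \right)} = 6 + \left(-1 + C y\right) = 5 + C y$)
$b{\left(G,v \right)} = \frac{3}{2} + v$ ($b{\left(G,v \right)} = \frac{10 + 5}{2 \cdot 5} + v = \frac{1}{2} \cdot \frac{1}{5} \cdot 15 + v = \frac{3}{2} + v$)
$u{\left(-41,-37 \right)} - b{\left(-51 - f,K{\left(-3,8 \right)} \right)} = \left(-5\right) \left(-41\right) - \left(\frac{3}{2} + \left(5 - 24\right)\right) = 205 - \left(\frac{3}{2} + \left(5 - 24\right)\right) = 205 - \left(\frac{3}{2} - 19\right) = 205 - - \frac{35}{2} = 205 + \frac{35}{2} = \frac{445}{2}$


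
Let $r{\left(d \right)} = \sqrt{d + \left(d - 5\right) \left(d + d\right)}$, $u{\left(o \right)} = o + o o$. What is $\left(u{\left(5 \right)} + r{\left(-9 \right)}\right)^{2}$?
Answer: $1143 + 540 \sqrt{3} \approx 2078.3$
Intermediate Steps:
$u{\left(o \right)} = o + o^{2}$
$r{\left(d \right)} = \sqrt{d + 2 d \left(-5 + d\right)}$ ($r{\left(d \right)} = \sqrt{d + \left(-5 + d\right) 2 d} = \sqrt{d + 2 d \left(-5 + d\right)}$)
$\left(u{\left(5 \right)} + r{\left(-9 \right)}\right)^{2} = \left(5 \left(1 + 5\right) + \sqrt{- 9 \left(-9 + 2 \left(-9\right)\right)}\right)^{2} = \left(5 \cdot 6 + \sqrt{- 9 \left(-9 - 18\right)}\right)^{2} = \left(30 + \sqrt{\left(-9\right) \left(-27\right)}\right)^{2} = \left(30 + \sqrt{243}\right)^{2} = \left(30 + 9 \sqrt{3}\right)^{2}$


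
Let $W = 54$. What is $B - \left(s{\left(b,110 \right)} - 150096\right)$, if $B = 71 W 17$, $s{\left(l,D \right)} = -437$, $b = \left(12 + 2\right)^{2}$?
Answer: $215711$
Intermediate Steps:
$b = 196$ ($b = 14^{2} = 196$)
$B = 65178$ ($B = 71 \cdot 54 \cdot 17 = 3834 \cdot 17 = 65178$)
$B - \left(s{\left(b,110 \right)} - 150096\right) = 65178 - \left(-437 - 150096\right) = 65178 - -150533 = 65178 + 150533 = 215711$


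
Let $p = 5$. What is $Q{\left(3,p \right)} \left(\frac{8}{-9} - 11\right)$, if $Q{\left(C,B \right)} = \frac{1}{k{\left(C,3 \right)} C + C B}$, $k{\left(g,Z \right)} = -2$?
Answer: $- \frac{107}{81} \approx -1.321$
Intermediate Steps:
$Q{\left(C,B \right)} = \frac{1}{- 2 C + B C}$ ($Q{\left(C,B \right)} = \frac{1}{- 2 C + C B} = \frac{1}{- 2 C + B C}$)
$Q{\left(3,p \right)} \left(\frac{8}{-9} - 11\right) = \frac{1}{3 \left(-2 + 5\right)} \left(\frac{8}{-9} - 11\right) = \frac{1}{3 \cdot 3} \left(8 \left(- \frac{1}{9}\right) - 11\right) = \frac{1}{3} \cdot \frac{1}{3} \left(- \frac{8}{9} - 11\right) = \frac{1}{9} \left(- \frac{107}{9}\right) = - \frac{107}{81}$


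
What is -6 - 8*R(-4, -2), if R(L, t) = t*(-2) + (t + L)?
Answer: 10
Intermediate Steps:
R(L, t) = L - t (R(L, t) = -2*t + (L + t) = L - t)
-6 - 8*R(-4, -2) = -6 - 8*(-4 - 1*(-2)) = -6 - 8*(-4 + 2) = -6 - 8*(-2) = -6 + 16 = 10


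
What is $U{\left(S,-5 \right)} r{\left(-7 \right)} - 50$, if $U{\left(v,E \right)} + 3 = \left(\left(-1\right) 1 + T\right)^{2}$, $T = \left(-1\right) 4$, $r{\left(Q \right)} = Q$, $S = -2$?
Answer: $-204$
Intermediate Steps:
$T = -4$
$U{\left(v,E \right)} = 22$ ($U{\left(v,E \right)} = -3 + \left(\left(-1\right) 1 - 4\right)^{2} = -3 + \left(-1 - 4\right)^{2} = -3 + \left(-5\right)^{2} = -3 + 25 = 22$)
$U{\left(S,-5 \right)} r{\left(-7 \right)} - 50 = 22 \left(-7\right) - 50 = -154 - 50 = -204$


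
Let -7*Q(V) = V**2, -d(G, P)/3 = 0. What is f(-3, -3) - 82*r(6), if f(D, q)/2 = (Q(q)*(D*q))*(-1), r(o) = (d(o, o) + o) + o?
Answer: -6726/7 ≈ -960.86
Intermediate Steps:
d(G, P) = 0 (d(G, P) = -3*0 = 0)
Q(V) = -V**2/7
r(o) = 2*o (r(o) = (0 + o) + o = o + o = 2*o)
f(D, q) = 2*D*q**3/7 (f(D, q) = 2*(((-q**2/7)*(D*q))*(-1)) = 2*(-D*q**3/7*(-1)) = 2*(D*q**3/7) = 2*D*q**3/7)
f(-3, -3) - 82*r(6) = (2/7)*(-3)*(-3)**3 - 164*6 = (2/7)*(-3)*(-27) - 82*12 = 162/7 - 984 = -6726/7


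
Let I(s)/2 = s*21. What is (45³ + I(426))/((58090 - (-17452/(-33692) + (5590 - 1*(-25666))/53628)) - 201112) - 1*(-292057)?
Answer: 4717056584926107748/16151192732605 ≈ 2.9206e+5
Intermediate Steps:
I(s) = 42*s (I(s) = 2*(s*21) = 2*(21*s) = 42*s)
(45³ + I(426))/((58090 - (-17452/(-33692) + (5590 - 1*(-25666))/53628)) - 201112) - 1*(-292057) = (45³ + 42*426)/((58090 - (-17452/(-33692) + (5590 - 1*(-25666))/53628)) - 201112) - 1*(-292057) = (91125 + 17892)/((58090 - (-17452*(-1/33692) + (5590 + 25666)*(1/53628))) - 201112) + 292057 = 109017/((58090 - (4363/8423 + 31256*(1/53628))) - 201112) + 292057 = 109017/((58090 - (4363/8423 + 7814/13407)) - 201112) + 292057 = 109017/((58090 - 1*124312063/112927161) - 201112) + 292057 = 109017/((58090 - 124312063/112927161) - 201112) + 292057 = 109017/(6559814470427/112927161 - 201112) + 292057 = 109017/(-16151192732605/112927161) + 292057 = 109017*(-112927161/16151192732605) + 292057 = -12310980310737/16151192732605 + 292057 = 4717056584926107748/16151192732605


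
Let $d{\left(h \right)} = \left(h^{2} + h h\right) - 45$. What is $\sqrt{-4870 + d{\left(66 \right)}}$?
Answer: $\sqrt{3797} \approx 61.62$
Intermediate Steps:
$d{\left(h \right)} = -45 + 2 h^{2}$ ($d{\left(h \right)} = \left(h^{2} + h^{2}\right) - 45 = 2 h^{2} - 45 = -45 + 2 h^{2}$)
$\sqrt{-4870 + d{\left(66 \right)}} = \sqrt{-4870 - \left(45 - 2 \cdot 66^{2}\right)} = \sqrt{-4870 + \left(-45 + 2 \cdot 4356\right)} = \sqrt{-4870 + \left(-45 + 8712\right)} = \sqrt{-4870 + 8667} = \sqrt{3797}$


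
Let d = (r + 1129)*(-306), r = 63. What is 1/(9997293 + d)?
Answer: 1/9632541 ≈ 1.0381e-7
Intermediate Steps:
d = -364752 (d = (63 + 1129)*(-306) = 1192*(-306) = -364752)
1/(9997293 + d) = 1/(9997293 - 364752) = 1/9632541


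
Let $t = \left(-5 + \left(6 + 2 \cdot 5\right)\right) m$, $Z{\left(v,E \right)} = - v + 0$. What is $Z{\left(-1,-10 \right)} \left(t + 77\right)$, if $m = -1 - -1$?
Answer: $77$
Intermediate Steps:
$m = 0$ ($m = -1 + 1 = 0$)
$Z{\left(v,E \right)} = - v$
$t = 0$ ($t = \left(-5 + \left(6 + 2 \cdot 5\right)\right) 0 = \left(-5 + \left(6 + 10\right)\right) 0 = \left(-5 + 16\right) 0 = 11 \cdot 0 = 0$)
$Z{\left(-1,-10 \right)} \left(t + 77\right) = \left(-1\right) \left(-1\right) \left(0 + 77\right) = 1 \cdot 77 = 77$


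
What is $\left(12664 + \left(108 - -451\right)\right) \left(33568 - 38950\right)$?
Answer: $-71166186$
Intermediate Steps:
$\left(12664 + \left(108 - -451\right)\right) \left(33568 - 38950\right) = \left(12664 + \left(108 + 451\right)\right) \left(-5382\right) = \left(12664 + 559\right) \left(-5382\right) = 13223 \left(-5382\right) = -71166186$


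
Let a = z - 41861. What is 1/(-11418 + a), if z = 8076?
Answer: -1/45203 ≈ -2.2122e-5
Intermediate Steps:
a = -33785 (a = 8076 - 41861 = -33785)
1/(-11418 + a) = 1/(-11418 - 33785) = 1/(-45203) = -1/45203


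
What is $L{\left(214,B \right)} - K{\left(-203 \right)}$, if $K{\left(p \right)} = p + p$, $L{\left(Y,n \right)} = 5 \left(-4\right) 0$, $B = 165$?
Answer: $406$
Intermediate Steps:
$L{\left(Y,n \right)} = 0$ ($L{\left(Y,n \right)} = \left(-20\right) 0 = 0$)
$K{\left(p \right)} = 2 p$
$L{\left(214,B \right)} - K{\left(-203 \right)} = 0 - 2 \left(-203\right) = 0 - -406 = 0 + 406 = 406$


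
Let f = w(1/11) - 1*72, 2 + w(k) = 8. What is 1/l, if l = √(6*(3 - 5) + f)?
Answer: -I*√78/78 ≈ -0.11323*I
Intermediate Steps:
w(k) = 6 (w(k) = -2 + 8 = 6)
f = -66 (f = 6 - 1*72 = 6 - 72 = -66)
l = I*√78 (l = √(6*(3 - 5) - 66) = √(6*(-2) - 66) = √(-12 - 66) = √(-78) = I*√78 ≈ 8.8318*I)
1/l = 1/(I*√78) = -I*√78/78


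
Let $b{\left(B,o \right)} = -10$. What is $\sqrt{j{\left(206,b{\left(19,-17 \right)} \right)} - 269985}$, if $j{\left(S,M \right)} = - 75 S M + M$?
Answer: $i \sqrt{115495} \approx 339.85 i$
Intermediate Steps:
$j{\left(S,M \right)} = M - 75 M S$ ($j{\left(S,M \right)} = - 75 M S + M = M - 75 M S$)
$\sqrt{j{\left(206,b{\left(19,-17 \right)} \right)} - 269985} = \sqrt{- 10 \left(1 - 15450\right) - 269985} = \sqrt{\left(-10\right) \left(-15449\right) - 269985} = \sqrt{154490 - 269985} = \sqrt{-115495} = i \sqrt{115495}$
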